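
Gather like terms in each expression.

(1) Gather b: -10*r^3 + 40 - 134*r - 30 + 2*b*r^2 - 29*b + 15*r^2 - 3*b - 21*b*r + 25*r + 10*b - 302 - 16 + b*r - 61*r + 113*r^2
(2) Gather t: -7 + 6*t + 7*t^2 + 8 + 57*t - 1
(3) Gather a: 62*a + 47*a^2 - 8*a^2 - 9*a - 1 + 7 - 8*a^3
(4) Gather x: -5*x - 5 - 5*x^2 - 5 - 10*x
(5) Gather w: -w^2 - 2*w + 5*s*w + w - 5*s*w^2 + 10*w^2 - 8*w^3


(1) = b*(2*r^2 - 20*r - 22) - 10*r^3 + 128*r^2 - 170*r - 308
(2) = 7*t^2 + 63*t
(3) = -8*a^3 + 39*a^2 + 53*a + 6
(4) = -5*x^2 - 15*x - 10
(5) = -8*w^3 + w^2*(9 - 5*s) + w*(5*s - 1)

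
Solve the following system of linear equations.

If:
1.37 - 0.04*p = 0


Then:
p = 34.25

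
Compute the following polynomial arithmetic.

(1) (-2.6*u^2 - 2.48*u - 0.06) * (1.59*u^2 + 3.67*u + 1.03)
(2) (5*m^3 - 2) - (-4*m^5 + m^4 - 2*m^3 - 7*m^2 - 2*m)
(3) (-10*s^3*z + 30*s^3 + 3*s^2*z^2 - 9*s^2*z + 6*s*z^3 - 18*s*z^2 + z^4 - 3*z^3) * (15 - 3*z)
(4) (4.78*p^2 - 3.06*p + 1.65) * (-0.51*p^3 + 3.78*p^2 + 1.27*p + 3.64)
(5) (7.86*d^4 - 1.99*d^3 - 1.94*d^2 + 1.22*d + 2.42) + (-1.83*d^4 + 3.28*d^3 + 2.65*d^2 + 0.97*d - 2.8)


(1) = -4.134*u^4 - 13.4852*u^3 - 11.875*u^2 - 2.7746*u - 0.0618
(2) = 4*m^5 - m^4 + 7*m^3 + 7*m^2 + 2*m - 2
(3) = 30*s^3*z^2 - 240*s^3*z + 450*s^3 - 9*s^2*z^3 + 72*s^2*z^2 - 135*s^2*z - 18*s*z^4 + 144*s*z^3 - 270*s*z^2 - 3*z^5 + 24*z^4 - 45*z^3
(4) = -2.4378*p^5 + 19.629*p^4 - 6.3377*p^3 + 19.75*p^2 - 9.0429*p + 6.006
(5) = 6.03*d^4 + 1.29*d^3 + 0.71*d^2 + 2.19*d - 0.38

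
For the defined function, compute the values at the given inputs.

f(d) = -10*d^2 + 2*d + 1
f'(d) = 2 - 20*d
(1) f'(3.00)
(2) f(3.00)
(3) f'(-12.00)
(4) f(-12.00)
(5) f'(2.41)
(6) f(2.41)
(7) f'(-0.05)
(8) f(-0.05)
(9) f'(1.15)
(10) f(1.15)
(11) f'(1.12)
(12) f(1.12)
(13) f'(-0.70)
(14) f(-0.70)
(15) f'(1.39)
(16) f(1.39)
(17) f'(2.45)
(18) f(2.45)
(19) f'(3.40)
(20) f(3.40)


(1) = -58.00
(2) = -83.00
(3) = 242.00
(4) = -1463.00
(5) = -46.20
(6) = -52.26
(7) = 3.00
(8) = 0.88
(9) = -21.00
(10) = -9.92
(11) = -20.40
(12) = -9.30
(13) = 16.00
(14) = -5.30
(15) = -25.80
(16) = -15.54
(17) = -47.00
(18) = -54.13
(19) = -66.00
(20) = -107.80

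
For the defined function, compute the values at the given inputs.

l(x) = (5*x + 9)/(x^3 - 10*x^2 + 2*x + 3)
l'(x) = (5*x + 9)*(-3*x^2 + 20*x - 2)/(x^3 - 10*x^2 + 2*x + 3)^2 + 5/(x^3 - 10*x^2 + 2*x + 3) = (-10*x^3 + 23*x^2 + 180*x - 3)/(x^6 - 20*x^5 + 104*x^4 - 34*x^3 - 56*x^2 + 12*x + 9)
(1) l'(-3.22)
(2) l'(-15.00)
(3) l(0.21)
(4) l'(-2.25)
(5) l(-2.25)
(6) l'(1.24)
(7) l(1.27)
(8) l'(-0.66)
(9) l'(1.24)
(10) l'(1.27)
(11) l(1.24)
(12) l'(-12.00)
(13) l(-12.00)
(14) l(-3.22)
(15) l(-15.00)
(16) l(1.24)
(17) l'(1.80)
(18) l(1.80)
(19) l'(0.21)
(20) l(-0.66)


(1) = -0.00
(2) = 0.00
(3) = 3.36
(4) = -0.04
(5) = 0.04
(6) = 3.71
(7) = -1.80
(8) = -12.40
(9) = 3.71
(10) = 3.32
(11) = -1.90
(12) = 0.00
(13) = 0.02
(14) = 0.05
(15) = 0.01
(16) = -1.90
(17) = 0.85
(18) = -0.90
(19) = 4.00
(20) = -1.92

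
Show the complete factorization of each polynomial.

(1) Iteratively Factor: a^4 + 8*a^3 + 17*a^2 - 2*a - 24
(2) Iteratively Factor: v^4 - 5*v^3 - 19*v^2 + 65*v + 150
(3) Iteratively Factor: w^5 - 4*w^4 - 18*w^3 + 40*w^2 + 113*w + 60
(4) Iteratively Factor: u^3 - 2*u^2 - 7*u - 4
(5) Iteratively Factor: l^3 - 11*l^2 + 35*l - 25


(1) = (a - 1)*(a^3 + 9*a^2 + 26*a + 24) = (a - 1)*(a + 3)*(a^2 + 6*a + 8) = (a - 1)*(a + 2)*(a + 3)*(a + 4)
(2) = (v - 5)*(v^3 - 19*v - 30) = (v - 5)^2*(v^2 + 5*v + 6) = (v - 5)^2*(v + 2)*(v + 3)
(3) = (w - 4)*(w^4 - 18*w^2 - 32*w - 15) = (w - 5)*(w - 4)*(w^3 + 5*w^2 + 7*w + 3) = (w - 5)*(w - 4)*(w + 1)*(w^2 + 4*w + 3) = (w - 5)*(w - 4)*(w + 1)^2*(w + 3)
(4) = (u + 1)*(u^2 - 3*u - 4) = (u - 4)*(u + 1)*(u + 1)
(5) = (l - 5)*(l^2 - 6*l + 5) = (l - 5)^2*(l - 1)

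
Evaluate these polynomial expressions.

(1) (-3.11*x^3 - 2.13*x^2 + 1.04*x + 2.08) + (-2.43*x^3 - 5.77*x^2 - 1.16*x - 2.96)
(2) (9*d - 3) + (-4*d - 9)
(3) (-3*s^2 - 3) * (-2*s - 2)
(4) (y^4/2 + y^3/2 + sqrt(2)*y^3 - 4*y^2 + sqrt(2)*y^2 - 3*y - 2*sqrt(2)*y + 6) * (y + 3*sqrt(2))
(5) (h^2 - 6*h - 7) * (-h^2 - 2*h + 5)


(1) = -5.54*x^3 - 7.9*x^2 - 0.12*x - 0.88
(2) = 5*d - 12
(3) = 6*s^3 + 6*s^2 + 6*s + 6
(4) = y^5/2 + y^4/2 + 5*sqrt(2)*y^4/2 + 2*y^3 + 5*sqrt(2)*y^3/2 - 14*sqrt(2)*y^2 + 3*y^2 - 9*sqrt(2)*y - 6*y + 18*sqrt(2)
(5) = -h^4 + 4*h^3 + 24*h^2 - 16*h - 35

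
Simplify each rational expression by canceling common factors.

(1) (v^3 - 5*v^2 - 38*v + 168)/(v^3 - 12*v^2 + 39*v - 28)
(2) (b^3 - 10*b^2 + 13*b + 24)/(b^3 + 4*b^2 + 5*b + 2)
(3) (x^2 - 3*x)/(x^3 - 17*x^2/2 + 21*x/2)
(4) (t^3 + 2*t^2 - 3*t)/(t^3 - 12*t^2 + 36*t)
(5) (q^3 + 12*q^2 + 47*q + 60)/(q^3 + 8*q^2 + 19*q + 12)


(1) = (v + 6)/(v - 1)
(2) = (b^2 - 11*b + 24)/(b^2 + 3*b + 2)
(3) = (2*x - 6)/(2*x^2 - 17*x + 21)
(4) = (t^2 + 2*t - 3)/(t^2 - 12*t + 36)
(5) = (q + 5)/(q + 1)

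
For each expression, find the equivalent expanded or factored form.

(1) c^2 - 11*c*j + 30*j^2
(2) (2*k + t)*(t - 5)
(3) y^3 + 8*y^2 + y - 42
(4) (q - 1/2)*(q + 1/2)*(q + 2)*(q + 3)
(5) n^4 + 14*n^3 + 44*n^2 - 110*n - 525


(1) = (c - 6*j)*(c - 5*j)
(2) = 2*k*t - 10*k + t^2 - 5*t
(3) = (y - 2)*(y + 3)*(y + 7)
(4) = q^4 + 5*q^3 + 23*q^2/4 - 5*q/4 - 3/2
(5) = (n - 3)*(n + 5)^2*(n + 7)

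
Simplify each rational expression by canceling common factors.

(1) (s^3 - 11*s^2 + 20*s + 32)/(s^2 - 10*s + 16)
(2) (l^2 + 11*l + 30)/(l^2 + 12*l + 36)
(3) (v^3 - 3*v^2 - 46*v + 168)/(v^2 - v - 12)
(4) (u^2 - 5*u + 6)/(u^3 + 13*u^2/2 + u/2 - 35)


(1) = (s^2 - 3*s - 4)/(s - 2)
(2) = (l + 5)/(l + 6)
(3) = (v^2 + v - 42)/(v + 3)
(4) = (2*u - 6)/(2*u^2 + 17*u + 35)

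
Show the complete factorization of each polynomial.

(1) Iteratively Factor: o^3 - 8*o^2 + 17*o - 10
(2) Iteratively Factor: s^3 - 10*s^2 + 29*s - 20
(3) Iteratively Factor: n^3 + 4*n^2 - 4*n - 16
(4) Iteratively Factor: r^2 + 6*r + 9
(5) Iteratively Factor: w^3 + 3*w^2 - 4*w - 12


(1) = (o - 1)*(o^2 - 7*o + 10) = (o - 2)*(o - 1)*(o - 5)
(2) = (s - 5)*(s^2 - 5*s + 4) = (s - 5)*(s - 4)*(s - 1)
(3) = (n + 4)*(n^2 - 4) = (n + 2)*(n + 4)*(n - 2)
(4) = (r + 3)*(r + 3)
(5) = (w + 3)*(w^2 - 4) = (w + 2)*(w + 3)*(w - 2)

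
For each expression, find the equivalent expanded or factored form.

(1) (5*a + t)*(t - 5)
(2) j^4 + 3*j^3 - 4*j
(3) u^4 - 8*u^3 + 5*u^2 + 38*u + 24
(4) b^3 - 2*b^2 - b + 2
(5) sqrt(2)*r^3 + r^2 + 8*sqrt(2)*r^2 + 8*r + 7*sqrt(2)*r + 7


(1) = 5*a*t - 25*a + t^2 - 5*t
(2) = j*(j - 1)*(j + 2)^2
(3) = (u - 6)*(u - 4)*(u + 1)^2
(4) = (b - 2)*(b - 1)*(b + 1)
(5) = (r + 1)*(r + 7)*(sqrt(2)*r + 1)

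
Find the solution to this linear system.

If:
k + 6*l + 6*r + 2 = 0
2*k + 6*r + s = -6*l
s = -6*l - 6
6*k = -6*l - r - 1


Then:
k = 9/10
l = -71/60
r = 7/10
s = 11/10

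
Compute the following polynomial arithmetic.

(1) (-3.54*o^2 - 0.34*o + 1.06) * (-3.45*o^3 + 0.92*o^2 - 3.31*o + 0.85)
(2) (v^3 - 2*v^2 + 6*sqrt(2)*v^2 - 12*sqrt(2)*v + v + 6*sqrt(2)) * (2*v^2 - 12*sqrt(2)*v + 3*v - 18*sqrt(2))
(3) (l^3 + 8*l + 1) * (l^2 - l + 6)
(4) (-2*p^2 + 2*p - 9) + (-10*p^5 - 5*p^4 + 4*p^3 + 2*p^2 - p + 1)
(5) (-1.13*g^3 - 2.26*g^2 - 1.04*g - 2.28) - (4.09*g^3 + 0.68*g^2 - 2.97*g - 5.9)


(1) = 12.213*o^5 - 2.0838*o^4 + 7.7476*o^3 - 0.9084*o^2 - 3.7976*o + 0.901
(2) = 2*v^5 - v^4 - 148*v^3 + 75*v^2 + 288*v - 216
(3) = l^5 - l^4 + 14*l^3 - 7*l^2 + 47*l + 6
(4) = -10*p^5 - 5*p^4 + 4*p^3 + p - 8
(5) = -5.22*g^3 - 2.94*g^2 + 1.93*g + 3.62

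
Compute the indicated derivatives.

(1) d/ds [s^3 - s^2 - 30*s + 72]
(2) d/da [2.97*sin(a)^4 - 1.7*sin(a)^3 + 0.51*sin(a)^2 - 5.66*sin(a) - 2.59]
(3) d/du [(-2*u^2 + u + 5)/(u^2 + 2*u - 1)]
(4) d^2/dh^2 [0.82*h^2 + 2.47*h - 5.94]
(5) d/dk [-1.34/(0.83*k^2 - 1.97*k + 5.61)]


(1) = 3*s^2 - 2*s - 30
(2) = (11.88*sin(a)^3 - 5.1*sin(a)^2 + 1.02*sin(a) - 5.66)*cos(a)
(3) = (-5*u^2 - 6*u - 11)/(u^4 + 4*u^3 + 2*u^2 - 4*u + 1)
(4) = 1.64000000000000
(5) = (2.2244*k - 2.6398)/(0.83*k^2 - 1.97*k + 5.61)^2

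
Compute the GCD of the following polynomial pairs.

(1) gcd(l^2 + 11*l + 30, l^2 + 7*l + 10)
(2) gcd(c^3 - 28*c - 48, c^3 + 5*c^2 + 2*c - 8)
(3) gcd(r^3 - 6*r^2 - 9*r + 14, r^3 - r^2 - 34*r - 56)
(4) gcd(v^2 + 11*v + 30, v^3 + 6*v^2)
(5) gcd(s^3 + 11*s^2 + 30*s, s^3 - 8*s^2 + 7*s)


(1) = gcd((l + 5)*(l + 6), (l + 2)*(l + 5)) = l + 5
(2) = gcd((c - 6)*(c + 2)*(c + 4), (c - 1)*(c + 2)*(c + 4)) = c^2 + 6*c + 8
(3) = gcd((r - 7)*(r - 1)*(r + 2), (r - 7)*(r + 2)*(r + 4)) = r^2 - 5*r - 14
(4) = gcd((v + 5)*(v + 6), v^2*(v + 6)) = v + 6
(5) = s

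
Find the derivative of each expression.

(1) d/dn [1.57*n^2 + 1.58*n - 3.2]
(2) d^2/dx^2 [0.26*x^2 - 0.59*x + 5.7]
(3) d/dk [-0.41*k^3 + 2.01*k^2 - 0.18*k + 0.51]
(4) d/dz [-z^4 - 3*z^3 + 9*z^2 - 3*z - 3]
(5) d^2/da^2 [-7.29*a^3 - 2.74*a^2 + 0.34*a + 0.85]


(1) = 3.14*n + 1.58
(2) = 0.520000000000000
(3) = -1.23*k^2 + 4.02*k - 0.18
(4) = -4*z^3 - 9*z^2 + 18*z - 3
(5) = -43.74*a - 5.48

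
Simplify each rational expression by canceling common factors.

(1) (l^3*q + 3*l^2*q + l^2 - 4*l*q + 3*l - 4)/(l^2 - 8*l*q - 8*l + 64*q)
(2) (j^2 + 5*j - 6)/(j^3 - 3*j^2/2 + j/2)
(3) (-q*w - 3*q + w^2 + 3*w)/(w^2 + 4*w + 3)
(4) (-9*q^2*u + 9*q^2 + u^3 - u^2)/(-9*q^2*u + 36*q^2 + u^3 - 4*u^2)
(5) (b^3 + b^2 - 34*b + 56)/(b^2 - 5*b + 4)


(1) = (-l^3*q - 3*l^2*q - l^2 + 4*l*q - 3*l + 4)/(-l^2 + 8*l*q + 8*l - 64*q)
(2) = (2*j + 12)/(2*j^2 - j)
(3) = (-q + w)/(w + 1)
(4) = (u - 1)/(u - 4)
(5) = (b^2 + 5*b - 14)/(b - 1)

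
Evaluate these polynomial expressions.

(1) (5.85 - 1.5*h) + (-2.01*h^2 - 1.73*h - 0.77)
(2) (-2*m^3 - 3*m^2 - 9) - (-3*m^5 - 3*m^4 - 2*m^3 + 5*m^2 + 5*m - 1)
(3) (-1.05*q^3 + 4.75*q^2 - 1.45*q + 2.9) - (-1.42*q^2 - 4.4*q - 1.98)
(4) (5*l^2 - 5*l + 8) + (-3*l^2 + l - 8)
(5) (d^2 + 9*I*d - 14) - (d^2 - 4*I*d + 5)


(1) = -2.01*h^2 - 3.23*h + 5.08
(2) = 3*m^5 + 3*m^4 - 8*m^2 - 5*m - 8
(3) = -1.05*q^3 + 6.17*q^2 + 2.95*q + 4.88
(4) = 2*l^2 - 4*l
(5) = 13*I*d - 19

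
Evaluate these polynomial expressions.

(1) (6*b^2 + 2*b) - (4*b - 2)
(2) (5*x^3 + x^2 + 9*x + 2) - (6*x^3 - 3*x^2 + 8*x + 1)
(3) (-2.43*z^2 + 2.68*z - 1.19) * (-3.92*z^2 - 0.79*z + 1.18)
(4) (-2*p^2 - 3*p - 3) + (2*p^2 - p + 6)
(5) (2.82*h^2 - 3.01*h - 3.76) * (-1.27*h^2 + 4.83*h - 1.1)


(1) = 6*b^2 - 2*b + 2
(2) = -x^3 + 4*x^2 + x + 1
(3) = 9.5256*z^4 - 8.5859*z^3 - 0.3198*z^2 + 4.1025*z - 1.4042
(4) = 3 - 4*p
(5) = -3.5814*h^4 + 17.4433*h^3 - 12.8651*h^2 - 14.8498*h + 4.136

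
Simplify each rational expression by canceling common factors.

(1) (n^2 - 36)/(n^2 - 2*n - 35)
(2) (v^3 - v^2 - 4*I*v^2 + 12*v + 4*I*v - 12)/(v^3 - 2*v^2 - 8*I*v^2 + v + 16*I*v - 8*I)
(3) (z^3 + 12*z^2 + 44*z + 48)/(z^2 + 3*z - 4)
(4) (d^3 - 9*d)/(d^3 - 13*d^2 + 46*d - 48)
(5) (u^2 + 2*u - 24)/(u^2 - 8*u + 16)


(1) = (n^2 - 36)/(n^2 - 2*n - 35)
(2) = (v^2 - 4*I*v + 12)/(v^2 + v*(-1 - 8*I) + 8*I)
(3) = (z^2 + 8*z + 12)/(z - 1)
(4) = (d^2 + 3*d)/(d^2 - 10*d + 16)
(5) = (u + 6)/(u - 4)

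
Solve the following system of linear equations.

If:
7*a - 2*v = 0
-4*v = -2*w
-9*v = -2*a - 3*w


Then:
a = 0
v = 0
w = 0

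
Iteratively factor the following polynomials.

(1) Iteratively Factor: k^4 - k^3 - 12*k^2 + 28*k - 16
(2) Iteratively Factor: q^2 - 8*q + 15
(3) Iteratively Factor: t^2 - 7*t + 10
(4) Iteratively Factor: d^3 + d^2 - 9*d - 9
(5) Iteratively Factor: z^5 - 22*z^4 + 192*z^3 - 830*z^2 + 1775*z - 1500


(1) = (k - 1)*(k^3 - 12*k + 16) = (k - 2)*(k - 1)*(k^2 + 2*k - 8) = (k - 2)^2*(k - 1)*(k + 4)
(2) = (q - 3)*(q - 5)
(3) = (t - 2)*(t - 5)
(4) = (d - 3)*(d^2 + 4*d + 3) = (d - 3)*(d + 1)*(d + 3)
(5) = (z - 5)*(z^4 - 17*z^3 + 107*z^2 - 295*z + 300) = (z - 5)*(z - 4)*(z^3 - 13*z^2 + 55*z - 75) = (z - 5)*(z - 4)*(z - 3)*(z^2 - 10*z + 25) = (z - 5)^2*(z - 4)*(z - 3)*(z - 5)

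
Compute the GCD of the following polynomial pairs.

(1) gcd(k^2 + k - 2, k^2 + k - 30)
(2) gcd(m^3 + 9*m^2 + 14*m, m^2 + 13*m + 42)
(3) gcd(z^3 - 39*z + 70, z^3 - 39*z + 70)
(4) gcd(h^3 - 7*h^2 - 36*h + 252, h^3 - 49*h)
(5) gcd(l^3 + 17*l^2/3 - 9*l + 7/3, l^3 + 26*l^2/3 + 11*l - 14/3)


(1) = gcd((k - 1)*(k + 2), (k - 5)*(k + 6)) = 1
(2) = gcd(m*(m + 2)*(m + 7), (m + 6)*(m + 7)) = m + 7
(3) = gcd((z - 5)*(z - 2)*(z + 7), (z - 5)*(z - 2)*(z + 7)) = z^3 - 39*z + 70
(4) = h - 7
(5) = gcd((l - 1)*(l - 1/3)*(l + 7), (l - 1/3)*(l + 2)*(l + 7)) = l^2 + 20*l/3 - 7/3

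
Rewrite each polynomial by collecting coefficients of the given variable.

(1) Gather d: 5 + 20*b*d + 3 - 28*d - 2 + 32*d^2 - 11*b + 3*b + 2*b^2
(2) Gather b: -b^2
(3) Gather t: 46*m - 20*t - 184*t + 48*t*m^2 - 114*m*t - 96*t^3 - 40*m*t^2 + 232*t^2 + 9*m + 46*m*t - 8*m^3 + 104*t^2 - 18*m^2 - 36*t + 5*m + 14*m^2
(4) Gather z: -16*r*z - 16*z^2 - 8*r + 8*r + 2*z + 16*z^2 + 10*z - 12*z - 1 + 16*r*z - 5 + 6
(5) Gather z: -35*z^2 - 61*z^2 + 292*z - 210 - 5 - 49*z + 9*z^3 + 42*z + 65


(1) = 2*b^2 - 8*b + 32*d^2 + d*(20*b - 28) + 6
(2) = -b^2
(3) = -8*m^3 - 4*m^2 + 60*m - 96*t^3 + t^2*(336 - 40*m) + t*(48*m^2 - 68*m - 240)
(4) = 0
(5) = 9*z^3 - 96*z^2 + 285*z - 150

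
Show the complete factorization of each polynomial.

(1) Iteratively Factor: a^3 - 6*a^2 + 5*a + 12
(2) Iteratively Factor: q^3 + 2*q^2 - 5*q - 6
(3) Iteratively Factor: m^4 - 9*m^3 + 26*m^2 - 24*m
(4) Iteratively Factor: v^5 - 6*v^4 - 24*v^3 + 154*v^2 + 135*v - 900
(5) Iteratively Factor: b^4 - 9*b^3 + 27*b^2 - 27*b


(1) = (a - 3)*(a^2 - 3*a - 4) = (a - 4)*(a - 3)*(a + 1)
(2) = (q - 2)*(q^2 + 4*q + 3) = (q - 2)*(q + 3)*(q + 1)
(3) = (m - 3)*(m^3 - 6*m^2 + 8*m) = m*(m - 3)*(m^2 - 6*m + 8) = m*(m - 3)*(m - 2)*(m - 4)
(4) = (v + 4)*(v^4 - 10*v^3 + 16*v^2 + 90*v - 225) = (v - 3)*(v + 4)*(v^3 - 7*v^2 - 5*v + 75) = (v - 3)*(v + 3)*(v + 4)*(v^2 - 10*v + 25) = (v - 5)*(v - 3)*(v + 3)*(v + 4)*(v - 5)
(5) = (b)*(b^3 - 9*b^2 + 27*b - 27) = b*(b - 3)*(b^2 - 6*b + 9) = b*(b - 3)^2*(b - 3)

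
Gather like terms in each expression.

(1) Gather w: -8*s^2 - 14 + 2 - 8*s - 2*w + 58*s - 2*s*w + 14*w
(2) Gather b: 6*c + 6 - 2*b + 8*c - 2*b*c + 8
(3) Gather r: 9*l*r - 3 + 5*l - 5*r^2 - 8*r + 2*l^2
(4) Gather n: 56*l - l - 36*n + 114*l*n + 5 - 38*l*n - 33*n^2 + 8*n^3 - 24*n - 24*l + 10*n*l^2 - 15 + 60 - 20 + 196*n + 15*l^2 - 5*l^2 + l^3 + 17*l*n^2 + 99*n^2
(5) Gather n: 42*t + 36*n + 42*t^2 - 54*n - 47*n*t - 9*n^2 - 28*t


(1) = -8*s^2 + 50*s + w*(12 - 2*s) - 12
(2) = b*(-2*c - 2) + 14*c + 14
(3) = 2*l^2 + 5*l - 5*r^2 + r*(9*l - 8) - 3
(4) = l^3 + 10*l^2 + 31*l + 8*n^3 + n^2*(17*l + 66) + n*(10*l^2 + 76*l + 136) + 30
(5) = -9*n^2 + n*(-47*t - 18) + 42*t^2 + 14*t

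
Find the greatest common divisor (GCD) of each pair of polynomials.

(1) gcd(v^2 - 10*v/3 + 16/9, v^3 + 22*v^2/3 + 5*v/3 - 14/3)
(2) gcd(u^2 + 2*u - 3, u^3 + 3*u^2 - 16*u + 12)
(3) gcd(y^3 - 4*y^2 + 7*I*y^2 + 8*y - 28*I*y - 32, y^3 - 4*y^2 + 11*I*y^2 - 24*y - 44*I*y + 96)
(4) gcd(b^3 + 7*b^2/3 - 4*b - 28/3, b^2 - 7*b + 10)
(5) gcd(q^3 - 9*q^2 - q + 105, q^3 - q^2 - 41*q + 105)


(1) = gcd((v - 8/3)*(v - 2/3), (v - 2/3)*(v + 1)*(v + 7)) = v - 2/3
(2) = u - 1
(3) = gcd((y - 4)*(y - I)*(y + 8*I), (y - 4)*(y + 3*I)*(y + 8*I)) = y^2 + y*(-4 + 8*I) - 32*I
(4) = gcd((b - 2)*(b + 2)*(b + 7/3), (b - 5)*(b - 2)) = b - 2
(5) = gcd((q - 7)*(q - 5)*(q + 3), (q - 5)*(q - 3)*(q + 7)) = q - 5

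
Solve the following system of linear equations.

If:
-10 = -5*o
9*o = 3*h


Then:
h = 6
o = 2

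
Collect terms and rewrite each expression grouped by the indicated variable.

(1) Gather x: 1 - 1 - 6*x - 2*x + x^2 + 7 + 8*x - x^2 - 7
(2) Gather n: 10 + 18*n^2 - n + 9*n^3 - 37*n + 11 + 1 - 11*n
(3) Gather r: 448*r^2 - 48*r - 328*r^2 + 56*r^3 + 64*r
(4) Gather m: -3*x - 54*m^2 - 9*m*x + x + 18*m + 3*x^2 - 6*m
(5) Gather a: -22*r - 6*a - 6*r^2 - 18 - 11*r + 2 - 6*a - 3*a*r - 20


(1) = 0
(2) = 9*n^3 + 18*n^2 - 49*n + 22
(3) = 56*r^3 + 120*r^2 + 16*r
(4) = -54*m^2 + m*(12 - 9*x) + 3*x^2 - 2*x
(5) = a*(-3*r - 12) - 6*r^2 - 33*r - 36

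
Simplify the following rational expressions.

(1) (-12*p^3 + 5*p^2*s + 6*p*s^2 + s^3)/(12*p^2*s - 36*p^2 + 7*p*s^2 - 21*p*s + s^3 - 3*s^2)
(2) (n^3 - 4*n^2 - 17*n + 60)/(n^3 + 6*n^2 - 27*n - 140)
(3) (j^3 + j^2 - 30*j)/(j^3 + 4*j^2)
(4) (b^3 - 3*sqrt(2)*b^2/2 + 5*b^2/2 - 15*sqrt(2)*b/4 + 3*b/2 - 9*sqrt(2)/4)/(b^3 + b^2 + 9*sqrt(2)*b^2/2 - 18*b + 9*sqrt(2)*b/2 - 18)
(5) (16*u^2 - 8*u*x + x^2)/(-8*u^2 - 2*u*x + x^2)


(1) = (-p + s)/(s - 3)
(2) = (n - 3)/(n + 7)
(3) = (j^2 + j - 30)/(j^2 + 4*j)
(4) = (8*b + 12)/(8*b + 48*sqrt(2))
(5) = (-4*u + x)/(2*u + x)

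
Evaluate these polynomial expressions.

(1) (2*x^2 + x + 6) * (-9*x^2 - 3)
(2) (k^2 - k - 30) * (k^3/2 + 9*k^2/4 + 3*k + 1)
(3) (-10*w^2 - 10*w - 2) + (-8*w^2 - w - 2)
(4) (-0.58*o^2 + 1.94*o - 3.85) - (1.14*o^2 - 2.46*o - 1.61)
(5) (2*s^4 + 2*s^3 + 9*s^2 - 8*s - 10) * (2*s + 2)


(1) = -18*x^4 - 9*x^3 - 60*x^2 - 3*x - 18
(2) = k^5/2 + 7*k^4/4 - 57*k^3/4 - 139*k^2/2 - 91*k - 30
(3) = -18*w^2 - 11*w - 4
(4) = -1.72*o^2 + 4.4*o - 2.24
(5) = 4*s^5 + 8*s^4 + 22*s^3 + 2*s^2 - 36*s - 20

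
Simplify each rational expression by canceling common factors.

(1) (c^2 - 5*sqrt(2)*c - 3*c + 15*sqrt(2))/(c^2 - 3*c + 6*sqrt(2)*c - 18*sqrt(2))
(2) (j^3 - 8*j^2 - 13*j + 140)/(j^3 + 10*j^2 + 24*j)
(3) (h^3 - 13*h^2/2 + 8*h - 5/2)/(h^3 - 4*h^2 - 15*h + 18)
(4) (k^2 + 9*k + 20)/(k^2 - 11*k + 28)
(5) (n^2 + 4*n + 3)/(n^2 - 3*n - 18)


(1) = (c - 5*sqrt(2))/(c + 6*sqrt(2))
(2) = (j^2 - 12*j + 35)/(j^2 + 6*j)
(3) = (2*h^2 - 11*h + 5)/(2*h^2 - 6*h - 36)
(4) = (k^2 + 9*k + 20)/(k^2 - 11*k + 28)
(5) = (n + 1)/(n - 6)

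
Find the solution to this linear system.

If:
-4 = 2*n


Then:
n = -2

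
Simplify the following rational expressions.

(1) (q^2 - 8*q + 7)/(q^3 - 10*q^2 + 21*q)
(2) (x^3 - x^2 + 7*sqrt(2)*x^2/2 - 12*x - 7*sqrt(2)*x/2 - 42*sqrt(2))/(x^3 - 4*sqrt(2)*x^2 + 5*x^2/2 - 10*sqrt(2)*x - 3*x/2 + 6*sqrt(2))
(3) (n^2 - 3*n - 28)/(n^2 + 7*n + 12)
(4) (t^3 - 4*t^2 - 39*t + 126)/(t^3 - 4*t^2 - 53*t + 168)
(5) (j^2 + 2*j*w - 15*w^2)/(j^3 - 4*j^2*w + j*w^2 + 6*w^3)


(1) = (q - 1)/(q^2 - 3*q)
(2) = (4*x^2 + x*(-16 + 14*sqrt(2)) - 56*sqrt(2))/(4*x^2 + x*(-16*sqrt(2) - 2) + 8*sqrt(2))
(3) = (n - 7)/(n + 3)
(4) = (t^2 - t - 42)/(t^2 - t - 56)
(5) = (-j - 5*w)/(-j^2 + j*w + 2*w^2)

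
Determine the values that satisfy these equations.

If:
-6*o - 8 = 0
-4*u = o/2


Then:
o = -4/3
u = 1/6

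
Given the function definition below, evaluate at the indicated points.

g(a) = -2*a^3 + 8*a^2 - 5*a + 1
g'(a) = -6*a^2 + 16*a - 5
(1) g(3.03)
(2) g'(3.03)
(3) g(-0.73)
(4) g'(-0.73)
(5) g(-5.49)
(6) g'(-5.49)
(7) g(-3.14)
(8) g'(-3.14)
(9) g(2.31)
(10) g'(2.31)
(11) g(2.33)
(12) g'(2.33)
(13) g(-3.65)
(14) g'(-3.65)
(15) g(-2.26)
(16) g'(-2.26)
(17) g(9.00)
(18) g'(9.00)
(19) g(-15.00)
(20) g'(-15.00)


(1) = 3.66
(2) = -11.61
(3) = 9.69
(4) = -19.88
(5) = 600.51
(6) = -273.68
(7) = 157.50
(8) = -114.40
(9) = 7.49
(10) = -0.06
(11) = 7.48
(12) = -0.29
(13) = 223.08
(14) = -143.34
(15) = 76.25
(16) = -71.81
(17) = -854.00
(18) = -347.00
(19) = 8626.00
(20) = -1595.00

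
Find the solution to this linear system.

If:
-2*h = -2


Then:
h = 1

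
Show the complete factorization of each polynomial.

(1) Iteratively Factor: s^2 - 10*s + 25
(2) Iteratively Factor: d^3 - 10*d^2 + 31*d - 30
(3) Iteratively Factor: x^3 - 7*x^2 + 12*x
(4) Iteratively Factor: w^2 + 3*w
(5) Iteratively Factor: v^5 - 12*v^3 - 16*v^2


(1) = (s - 5)*(s - 5)
(2) = (d - 2)*(d^2 - 8*d + 15) = (d - 3)*(d - 2)*(d - 5)
(3) = (x - 3)*(x^2 - 4*x) = (x - 4)*(x - 3)*(x)
(4) = (w)*(w + 3)
(5) = (v - 4)*(v^4 + 4*v^3 + 4*v^2) = (v - 4)*(v + 2)*(v^3 + 2*v^2) = v*(v - 4)*(v + 2)*(v^2 + 2*v) = v^2*(v - 4)*(v + 2)*(v + 2)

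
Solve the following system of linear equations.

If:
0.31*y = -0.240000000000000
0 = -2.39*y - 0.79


Then:
No Solution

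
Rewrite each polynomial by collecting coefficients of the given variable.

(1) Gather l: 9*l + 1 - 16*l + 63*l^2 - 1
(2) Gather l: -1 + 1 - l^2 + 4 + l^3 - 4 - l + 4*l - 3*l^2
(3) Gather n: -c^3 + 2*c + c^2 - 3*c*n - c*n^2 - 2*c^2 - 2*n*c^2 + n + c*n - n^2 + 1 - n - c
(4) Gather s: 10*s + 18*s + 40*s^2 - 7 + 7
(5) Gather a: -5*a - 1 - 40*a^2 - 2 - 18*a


(1) = 63*l^2 - 7*l
(2) = l^3 - 4*l^2 + 3*l
(3) = -c^3 - c^2 + c + n^2*(-c - 1) + n*(-2*c^2 - 2*c) + 1
(4) = 40*s^2 + 28*s
(5) = -40*a^2 - 23*a - 3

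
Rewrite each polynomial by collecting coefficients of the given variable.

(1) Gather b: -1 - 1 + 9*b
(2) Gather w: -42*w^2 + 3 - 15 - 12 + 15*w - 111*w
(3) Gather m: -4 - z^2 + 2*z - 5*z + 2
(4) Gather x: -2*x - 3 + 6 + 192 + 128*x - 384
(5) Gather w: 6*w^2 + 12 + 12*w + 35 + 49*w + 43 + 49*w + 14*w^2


(1) = 9*b - 2
(2) = -42*w^2 - 96*w - 24
(3) = -z^2 - 3*z - 2
(4) = 126*x - 189
(5) = 20*w^2 + 110*w + 90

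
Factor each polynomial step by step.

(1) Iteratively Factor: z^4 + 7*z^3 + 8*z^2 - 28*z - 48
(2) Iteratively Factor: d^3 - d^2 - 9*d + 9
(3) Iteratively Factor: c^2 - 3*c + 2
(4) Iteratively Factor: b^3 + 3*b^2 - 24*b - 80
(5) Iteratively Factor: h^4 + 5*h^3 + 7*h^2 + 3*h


(1) = (z - 2)*(z^3 + 9*z^2 + 26*z + 24) = (z - 2)*(z + 2)*(z^2 + 7*z + 12) = (z - 2)*(z + 2)*(z + 4)*(z + 3)
(2) = (d + 3)*(d^2 - 4*d + 3) = (d - 3)*(d + 3)*(d - 1)
(3) = (c - 2)*(c - 1)
(4) = (b + 4)*(b^2 - b - 20) = (b + 4)^2*(b - 5)
(5) = (h + 1)*(h^3 + 4*h^2 + 3*h) = (h + 1)^2*(h^2 + 3*h) = (h + 1)^2*(h + 3)*(h)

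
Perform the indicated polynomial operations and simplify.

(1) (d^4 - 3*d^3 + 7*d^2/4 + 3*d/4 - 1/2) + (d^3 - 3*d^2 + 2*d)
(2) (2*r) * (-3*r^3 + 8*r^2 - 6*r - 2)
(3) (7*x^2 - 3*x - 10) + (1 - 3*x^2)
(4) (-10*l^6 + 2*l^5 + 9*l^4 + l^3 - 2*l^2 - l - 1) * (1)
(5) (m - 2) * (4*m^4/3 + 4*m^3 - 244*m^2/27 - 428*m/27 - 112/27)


(1) = d^4 - 2*d^3 - 5*d^2/4 + 11*d/4 - 1/2
(2) = -6*r^4 + 16*r^3 - 12*r^2 - 4*r
(3) = 4*x^2 - 3*x - 9
(4) = -10*l^6 + 2*l^5 + 9*l^4 + l^3 - 2*l^2 - l - 1
(5) = 4*m^5/3 + 4*m^4/3 - 460*m^3/27 + 20*m^2/9 + 248*m/9 + 224/27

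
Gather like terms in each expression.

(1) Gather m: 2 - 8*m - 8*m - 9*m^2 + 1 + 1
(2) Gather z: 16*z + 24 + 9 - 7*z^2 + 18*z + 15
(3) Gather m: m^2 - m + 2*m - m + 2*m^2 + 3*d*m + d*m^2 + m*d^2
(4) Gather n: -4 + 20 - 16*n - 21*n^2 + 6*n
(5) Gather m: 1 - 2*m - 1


(1) = -9*m^2 - 16*m + 4
(2) = -7*z^2 + 34*z + 48
(3) = m^2*(d + 3) + m*(d^2 + 3*d)
(4) = -21*n^2 - 10*n + 16
(5) = -2*m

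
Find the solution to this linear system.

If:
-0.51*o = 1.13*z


Then:
o = -2.2156862745098*z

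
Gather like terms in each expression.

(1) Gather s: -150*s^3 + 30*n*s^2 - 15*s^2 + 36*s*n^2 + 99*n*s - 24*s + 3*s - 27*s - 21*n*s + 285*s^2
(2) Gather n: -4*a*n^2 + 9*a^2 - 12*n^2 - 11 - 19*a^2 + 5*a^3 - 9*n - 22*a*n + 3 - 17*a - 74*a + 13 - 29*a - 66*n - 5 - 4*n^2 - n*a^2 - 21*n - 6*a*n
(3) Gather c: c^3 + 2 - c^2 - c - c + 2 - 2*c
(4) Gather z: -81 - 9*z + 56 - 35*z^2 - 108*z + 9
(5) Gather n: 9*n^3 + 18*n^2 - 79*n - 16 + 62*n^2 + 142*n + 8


(1) = -150*s^3 + s^2*(30*n + 270) + s*(36*n^2 + 78*n - 48)
(2) = 5*a^3 - 10*a^2 - 120*a + n^2*(-4*a - 16) + n*(-a^2 - 28*a - 96)
(3) = c^3 - c^2 - 4*c + 4
(4) = -35*z^2 - 117*z - 16
(5) = 9*n^3 + 80*n^2 + 63*n - 8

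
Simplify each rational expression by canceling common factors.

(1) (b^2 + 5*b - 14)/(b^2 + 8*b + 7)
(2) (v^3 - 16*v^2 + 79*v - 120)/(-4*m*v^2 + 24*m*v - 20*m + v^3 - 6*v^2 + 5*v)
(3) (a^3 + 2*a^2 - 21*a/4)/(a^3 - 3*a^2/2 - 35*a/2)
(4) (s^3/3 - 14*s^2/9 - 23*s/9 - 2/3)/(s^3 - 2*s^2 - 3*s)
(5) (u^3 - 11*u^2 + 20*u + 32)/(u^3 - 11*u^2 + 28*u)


(1) = (b - 2)/(b + 1)
(2) = (v^2 - 11*v + 24)/(-4*m*v + 4*m + v^2 - v)
(3) = (2*a - 3)/(2*a - 10)
(4) = (3*s^2 - 17*s - 6)/(9*s^2 - 27*s)
(5) = (u^2 - 7*u - 8)/(u^2 - 7*u)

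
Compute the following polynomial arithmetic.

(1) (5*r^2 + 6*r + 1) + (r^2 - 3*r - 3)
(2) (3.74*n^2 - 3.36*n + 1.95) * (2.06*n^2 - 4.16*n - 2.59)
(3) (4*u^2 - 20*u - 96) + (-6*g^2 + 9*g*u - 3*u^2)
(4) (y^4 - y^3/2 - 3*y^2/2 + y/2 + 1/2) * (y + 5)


(1) = 6*r^2 + 3*r - 2
(2) = 7.7044*n^4 - 22.48*n^3 + 8.308*n^2 + 0.5904*n - 5.0505
(3) = -6*g^2 + 9*g*u + u^2 - 20*u - 96
(4) = y^5 + 9*y^4/2 - 4*y^3 - 7*y^2 + 3*y + 5/2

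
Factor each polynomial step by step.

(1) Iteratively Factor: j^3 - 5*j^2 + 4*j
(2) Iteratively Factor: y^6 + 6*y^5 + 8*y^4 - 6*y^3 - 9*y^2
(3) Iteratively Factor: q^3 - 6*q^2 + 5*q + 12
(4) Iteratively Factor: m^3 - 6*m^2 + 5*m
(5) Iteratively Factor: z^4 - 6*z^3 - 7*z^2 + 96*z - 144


(1) = (j - 4)*(j^2 - j) = (j - 4)*(j - 1)*(j)
(2) = (y)*(y^5 + 6*y^4 + 8*y^3 - 6*y^2 - 9*y) = y*(y + 3)*(y^4 + 3*y^3 - y^2 - 3*y) = y*(y + 1)*(y + 3)*(y^3 + 2*y^2 - 3*y) = y^2*(y + 1)*(y + 3)*(y^2 + 2*y - 3) = y^2*(y + 1)*(y + 3)^2*(y - 1)
(3) = (q - 3)*(q^2 - 3*q - 4) = (q - 4)*(q - 3)*(q + 1)
(4) = (m - 1)*(m^2 - 5*m) = m*(m - 1)*(m - 5)
(5) = (z + 4)*(z^3 - 10*z^2 + 33*z - 36) = (z - 4)*(z + 4)*(z^2 - 6*z + 9) = (z - 4)*(z - 3)*(z + 4)*(z - 3)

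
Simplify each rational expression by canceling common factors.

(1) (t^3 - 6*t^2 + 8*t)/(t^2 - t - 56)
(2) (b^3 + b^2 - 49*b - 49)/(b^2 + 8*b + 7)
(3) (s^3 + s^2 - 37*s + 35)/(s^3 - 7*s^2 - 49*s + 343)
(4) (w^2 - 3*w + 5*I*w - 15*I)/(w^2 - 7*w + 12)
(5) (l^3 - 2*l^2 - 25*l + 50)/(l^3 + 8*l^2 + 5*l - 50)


(1) = (t^3 - 6*t^2 + 8*t)/(t^2 - t - 56)
(2) = b - 7
(3) = (s^2 - 6*s + 5)/(s^2 - 14*s + 49)
(4) = (w + 5*I)/(w - 4)
(5) = (l - 5)/(l + 5)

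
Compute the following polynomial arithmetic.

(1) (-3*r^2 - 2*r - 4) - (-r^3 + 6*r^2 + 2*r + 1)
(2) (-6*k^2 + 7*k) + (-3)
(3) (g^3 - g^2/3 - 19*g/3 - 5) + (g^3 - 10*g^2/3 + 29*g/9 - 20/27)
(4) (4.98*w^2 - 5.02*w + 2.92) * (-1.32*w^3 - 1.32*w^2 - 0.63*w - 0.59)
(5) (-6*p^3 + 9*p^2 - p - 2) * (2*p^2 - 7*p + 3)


(1) = r^3 - 9*r^2 - 4*r - 5
(2) = -6*k^2 + 7*k - 3
(3) = 2*g^3 - 11*g^2/3 - 28*g/9 - 155/27
(4) = -6.5736*w^5 + 0.0528*w^4 - 0.3654*w^3 - 3.63*w^2 + 1.1222*w - 1.7228
(5) = -12*p^5 + 60*p^4 - 83*p^3 + 30*p^2 + 11*p - 6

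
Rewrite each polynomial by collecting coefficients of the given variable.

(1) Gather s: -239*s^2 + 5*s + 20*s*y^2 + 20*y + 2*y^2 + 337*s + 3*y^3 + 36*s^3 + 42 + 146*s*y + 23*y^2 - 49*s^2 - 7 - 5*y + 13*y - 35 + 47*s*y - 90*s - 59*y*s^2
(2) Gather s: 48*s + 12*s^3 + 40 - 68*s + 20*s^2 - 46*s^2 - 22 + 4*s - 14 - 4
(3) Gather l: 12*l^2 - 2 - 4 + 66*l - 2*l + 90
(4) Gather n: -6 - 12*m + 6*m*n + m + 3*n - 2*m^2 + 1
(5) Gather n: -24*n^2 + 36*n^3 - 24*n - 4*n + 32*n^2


(1) = 36*s^3 + s^2*(-59*y - 288) + s*(20*y^2 + 193*y + 252) + 3*y^3 + 25*y^2 + 28*y
(2) = 12*s^3 - 26*s^2 - 16*s
(3) = 12*l^2 + 64*l + 84
(4) = -2*m^2 - 11*m + n*(6*m + 3) - 5
(5) = 36*n^3 + 8*n^2 - 28*n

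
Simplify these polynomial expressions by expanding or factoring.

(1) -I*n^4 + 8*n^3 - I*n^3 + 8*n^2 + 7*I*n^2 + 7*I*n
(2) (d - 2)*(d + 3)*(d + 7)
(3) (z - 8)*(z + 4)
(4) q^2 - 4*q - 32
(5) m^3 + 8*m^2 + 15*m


(1) = n*(n + I)*(n + 7*I)*(-I*n - I)
(2) = d^3 + 8*d^2 + d - 42
(3) = z^2 - 4*z - 32
(4) = (q - 8)*(q + 4)
(5) = m*(m + 3)*(m + 5)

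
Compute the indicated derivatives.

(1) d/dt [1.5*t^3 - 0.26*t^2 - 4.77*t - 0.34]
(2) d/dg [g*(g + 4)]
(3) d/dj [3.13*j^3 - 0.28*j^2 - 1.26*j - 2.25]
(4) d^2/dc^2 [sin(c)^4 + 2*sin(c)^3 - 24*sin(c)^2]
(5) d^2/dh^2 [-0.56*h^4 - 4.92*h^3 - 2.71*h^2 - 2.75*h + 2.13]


(1) = 4.5*t^2 - 0.52*t - 4.77
(2) = 2*g + 4
(3) = 9.39*j^2 - 0.56*j - 1.26
(4) = -16*sin(c)^4 - 18*sin(c)^3 + 108*sin(c)^2 + 12*sin(c) - 48
(5) = -6.72*h^2 - 29.52*h - 5.42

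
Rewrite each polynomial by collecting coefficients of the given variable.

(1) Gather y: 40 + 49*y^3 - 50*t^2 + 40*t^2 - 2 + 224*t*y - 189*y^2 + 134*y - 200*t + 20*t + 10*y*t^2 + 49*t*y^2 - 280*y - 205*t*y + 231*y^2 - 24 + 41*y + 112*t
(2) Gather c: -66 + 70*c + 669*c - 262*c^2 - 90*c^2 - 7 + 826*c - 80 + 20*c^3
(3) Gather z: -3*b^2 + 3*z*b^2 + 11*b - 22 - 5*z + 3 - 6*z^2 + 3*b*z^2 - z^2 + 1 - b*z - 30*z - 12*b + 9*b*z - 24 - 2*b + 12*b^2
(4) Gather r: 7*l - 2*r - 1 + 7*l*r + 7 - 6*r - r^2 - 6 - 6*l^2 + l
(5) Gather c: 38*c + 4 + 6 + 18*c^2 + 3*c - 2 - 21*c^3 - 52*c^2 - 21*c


(1) = -10*t^2 - 68*t + 49*y^3 + y^2*(49*t + 42) + y*(10*t^2 + 19*t - 105) + 14
(2) = 20*c^3 - 352*c^2 + 1565*c - 153
(3) = 9*b^2 - 3*b + z^2*(3*b - 7) + z*(3*b^2 + 8*b - 35) - 42
(4) = -6*l^2 + 8*l - r^2 + r*(7*l - 8)
(5) = -21*c^3 - 34*c^2 + 20*c + 8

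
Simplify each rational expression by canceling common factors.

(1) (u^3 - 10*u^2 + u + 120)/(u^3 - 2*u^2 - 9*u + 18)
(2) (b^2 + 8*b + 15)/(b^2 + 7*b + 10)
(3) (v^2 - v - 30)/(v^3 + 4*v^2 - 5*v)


(1) = (u^2 - 13*u + 40)/(u^2 - 5*u + 6)
(2) = (b + 3)/(b + 2)
(3) = (v - 6)/(v^2 - v)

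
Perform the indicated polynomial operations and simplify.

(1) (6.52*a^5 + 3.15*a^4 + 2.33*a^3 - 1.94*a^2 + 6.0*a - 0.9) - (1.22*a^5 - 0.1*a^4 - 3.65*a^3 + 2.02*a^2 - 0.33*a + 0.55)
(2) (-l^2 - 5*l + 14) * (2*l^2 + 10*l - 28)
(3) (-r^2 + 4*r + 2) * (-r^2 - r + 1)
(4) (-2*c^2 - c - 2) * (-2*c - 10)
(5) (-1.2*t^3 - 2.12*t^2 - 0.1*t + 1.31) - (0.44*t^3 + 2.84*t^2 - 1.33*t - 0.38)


(1) = 5.3*a^5 + 3.25*a^4 + 5.98*a^3 - 3.96*a^2 + 6.33*a - 1.45
(2) = -2*l^4 - 20*l^3 + 6*l^2 + 280*l - 392
(3) = r^4 - 3*r^3 - 7*r^2 + 2*r + 2
(4) = 4*c^3 + 22*c^2 + 14*c + 20
(5) = -1.64*t^3 - 4.96*t^2 + 1.23*t + 1.69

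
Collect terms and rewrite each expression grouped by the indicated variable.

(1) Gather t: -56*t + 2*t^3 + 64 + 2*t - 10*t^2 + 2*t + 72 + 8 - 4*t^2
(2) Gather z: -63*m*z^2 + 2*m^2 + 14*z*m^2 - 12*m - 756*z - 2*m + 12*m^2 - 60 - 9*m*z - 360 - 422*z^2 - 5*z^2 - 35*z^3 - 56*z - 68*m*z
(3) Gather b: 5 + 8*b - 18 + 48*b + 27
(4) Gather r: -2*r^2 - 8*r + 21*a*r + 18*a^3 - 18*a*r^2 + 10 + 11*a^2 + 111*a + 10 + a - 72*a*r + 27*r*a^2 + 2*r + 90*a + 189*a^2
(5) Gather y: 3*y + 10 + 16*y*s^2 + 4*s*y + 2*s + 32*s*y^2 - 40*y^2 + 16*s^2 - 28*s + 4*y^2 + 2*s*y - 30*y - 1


(1) = 2*t^3 - 14*t^2 - 52*t + 144
(2) = 14*m^2 - 14*m - 35*z^3 + z^2*(-63*m - 427) + z*(14*m^2 - 77*m - 812) - 420
(3) = 56*b + 14
(4) = 18*a^3 + 200*a^2 + 202*a + r^2*(-18*a - 2) + r*(27*a^2 - 51*a - 6) + 20
(5) = 16*s^2 - 26*s + y^2*(32*s - 36) + y*(16*s^2 + 6*s - 27) + 9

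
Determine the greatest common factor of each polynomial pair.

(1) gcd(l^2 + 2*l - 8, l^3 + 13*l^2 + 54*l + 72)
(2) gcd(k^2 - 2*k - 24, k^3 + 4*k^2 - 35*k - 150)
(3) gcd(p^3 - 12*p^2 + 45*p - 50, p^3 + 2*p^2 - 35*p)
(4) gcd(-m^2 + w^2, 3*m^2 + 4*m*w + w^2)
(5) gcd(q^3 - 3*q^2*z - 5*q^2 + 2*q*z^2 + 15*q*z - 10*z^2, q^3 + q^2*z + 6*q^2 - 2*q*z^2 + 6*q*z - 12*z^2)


(1) = gcd((l - 2)*(l + 4), (l + 3)*(l + 4)*(l + 6)) = l + 4
(2) = gcd((k - 6)*(k + 4), (k - 6)*(k + 5)^2) = k - 6
(3) = gcd((p - 5)^2*(p - 2), p*(p - 5)*(p + 7)) = p - 5
(4) = m + w
(5) = -q + z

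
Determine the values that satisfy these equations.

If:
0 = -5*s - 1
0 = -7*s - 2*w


Then:
s = -1/5
w = 7/10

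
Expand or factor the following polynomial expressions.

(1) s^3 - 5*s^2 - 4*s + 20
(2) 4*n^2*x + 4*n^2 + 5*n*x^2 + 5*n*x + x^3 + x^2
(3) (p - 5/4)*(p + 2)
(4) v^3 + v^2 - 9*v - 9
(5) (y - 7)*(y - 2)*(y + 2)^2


(1) = (s - 5)*(s - 2)*(s + 2)
(2) = (n + x)*(4*n + x)*(x + 1)
(3) = p^2 + 3*p/4 - 5/2
(4) = (v - 3)*(v + 1)*(v + 3)
(5) = y^4 - 5*y^3 - 18*y^2 + 20*y + 56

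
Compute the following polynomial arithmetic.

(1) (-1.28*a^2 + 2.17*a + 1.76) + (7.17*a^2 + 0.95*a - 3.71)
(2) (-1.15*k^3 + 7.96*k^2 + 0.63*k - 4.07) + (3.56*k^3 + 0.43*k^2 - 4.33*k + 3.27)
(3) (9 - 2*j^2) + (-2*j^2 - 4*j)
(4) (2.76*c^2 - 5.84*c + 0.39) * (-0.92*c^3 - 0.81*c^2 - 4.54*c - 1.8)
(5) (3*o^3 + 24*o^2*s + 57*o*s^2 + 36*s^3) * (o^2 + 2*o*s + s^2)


(1) = 5.89*a^2 + 3.12*a - 1.95
(2) = 2.41*k^3 + 8.39*k^2 - 3.7*k - 0.8
(3) = -4*j^2 - 4*j + 9
(4) = -2.5392*c^5 + 3.1372*c^4 - 8.1588*c^3 + 21.2297*c^2 + 8.7414*c - 0.702
(5) = 3*o^5 + 30*o^4*s + 108*o^3*s^2 + 174*o^2*s^3 + 129*o*s^4 + 36*s^5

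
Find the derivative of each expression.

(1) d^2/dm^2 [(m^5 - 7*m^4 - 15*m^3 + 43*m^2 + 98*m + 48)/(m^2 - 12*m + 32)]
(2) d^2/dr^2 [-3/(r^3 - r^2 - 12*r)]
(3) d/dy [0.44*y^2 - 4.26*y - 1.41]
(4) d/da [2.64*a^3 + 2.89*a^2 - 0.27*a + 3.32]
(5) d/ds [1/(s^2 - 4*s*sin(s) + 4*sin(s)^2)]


(1) = 2*(3*m^4 - 31*m^3 + 84*m^2 + 48*m - 170)/(m^3 - 12*m^2 + 48*m - 64)
(2) = 6*(r*(3*r - 1)*(-r^2 + r + 12) + (-3*r^2 + 2*r + 12)^2)/(r^3*(-r^2 + r + 12)^3)
(3) = 0.88*y - 4.26
(4) = 7.92*a^2 + 5.78*a - 0.27
(5) = 2*(2*cos(s) - 1)/(s - 2*sin(s))^3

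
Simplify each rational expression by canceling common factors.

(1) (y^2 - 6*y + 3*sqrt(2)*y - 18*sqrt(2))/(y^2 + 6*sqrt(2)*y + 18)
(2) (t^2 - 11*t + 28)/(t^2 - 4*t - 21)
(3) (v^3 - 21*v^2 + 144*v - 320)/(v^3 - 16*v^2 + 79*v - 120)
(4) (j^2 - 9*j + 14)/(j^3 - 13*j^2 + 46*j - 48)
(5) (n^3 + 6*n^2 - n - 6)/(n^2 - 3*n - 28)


(1) = (y - 6)/(y + 3*sqrt(2))
(2) = (t - 4)/(t + 3)
(3) = (v - 8)/(v - 3)
(4) = (j - 7)/(j^2 - 11*j + 24)
(5) = (n^3 + 6*n^2 - n - 6)/(n^2 - 3*n - 28)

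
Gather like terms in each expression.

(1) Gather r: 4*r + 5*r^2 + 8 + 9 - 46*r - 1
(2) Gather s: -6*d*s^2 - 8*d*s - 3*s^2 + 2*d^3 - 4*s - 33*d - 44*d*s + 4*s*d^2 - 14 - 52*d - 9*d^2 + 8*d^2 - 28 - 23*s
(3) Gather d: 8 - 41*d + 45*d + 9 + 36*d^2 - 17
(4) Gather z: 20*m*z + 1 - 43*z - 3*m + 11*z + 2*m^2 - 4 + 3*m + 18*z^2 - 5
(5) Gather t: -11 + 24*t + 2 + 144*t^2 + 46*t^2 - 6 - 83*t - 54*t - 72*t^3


(1) = 5*r^2 - 42*r + 16
(2) = 2*d^3 - d^2 - 85*d + s^2*(-6*d - 3) + s*(4*d^2 - 52*d - 27) - 42
(3) = 36*d^2 + 4*d
(4) = 2*m^2 + 18*z^2 + z*(20*m - 32) - 8
(5) = -72*t^3 + 190*t^2 - 113*t - 15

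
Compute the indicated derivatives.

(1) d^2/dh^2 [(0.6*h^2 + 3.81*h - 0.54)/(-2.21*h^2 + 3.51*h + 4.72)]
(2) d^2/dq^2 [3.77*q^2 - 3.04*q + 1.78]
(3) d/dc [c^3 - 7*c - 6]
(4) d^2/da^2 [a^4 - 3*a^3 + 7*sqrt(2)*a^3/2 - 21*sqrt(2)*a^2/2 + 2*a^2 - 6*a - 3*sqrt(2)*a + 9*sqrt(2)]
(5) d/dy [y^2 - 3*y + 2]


(1) = (-46.525362*h^3 - 21.727836*h^2 - 263.590236*h + 124.079388)/(10.793861*h^6 - 51.429573*h^5 + 12.523407*h^4 + 176.437521*h^3 - 26.746824*h^2 - 234.591552*h - 105.154048)
(2) = 7.54000000000000
(3) = 3*c^2 - 7
(4) = 12*a^2 - 18*a + 21*sqrt(2)*a - 21*sqrt(2) + 4
(5) = 2*y - 3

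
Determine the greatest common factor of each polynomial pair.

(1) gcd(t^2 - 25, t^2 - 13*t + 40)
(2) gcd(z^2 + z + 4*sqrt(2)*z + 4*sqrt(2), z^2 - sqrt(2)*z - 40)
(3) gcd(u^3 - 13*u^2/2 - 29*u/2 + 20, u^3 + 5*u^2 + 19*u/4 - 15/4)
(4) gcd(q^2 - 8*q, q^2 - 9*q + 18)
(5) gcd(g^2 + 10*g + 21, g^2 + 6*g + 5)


(1) = gcd((t - 5)*(t + 5), (t - 8)*(t - 5)) = t - 5
(2) = gcd((z + 1)*(z + 4*sqrt(2)), (z - 5*sqrt(2))*(z + 4*sqrt(2))) = z + 4*sqrt(2)
(3) = u + 5/2
(4) = gcd(q*(q - 8), (q - 6)*(q - 3)) = 1
(5) = 1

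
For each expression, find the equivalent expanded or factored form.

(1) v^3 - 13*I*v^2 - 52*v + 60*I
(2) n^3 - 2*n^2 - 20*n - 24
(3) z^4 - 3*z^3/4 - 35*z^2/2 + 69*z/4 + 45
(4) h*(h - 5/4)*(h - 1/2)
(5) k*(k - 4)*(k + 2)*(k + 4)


(1) = (v - 6*I)*(v - 5*I)*(v - 2*I)
(2) = (n - 6)*(n + 2)^2
(3) = (z - 3)^2*(z + 5/4)*(z + 4)
(4) = h^3 - 7*h^2/4 + 5*h/8
(5) = k^4 + 2*k^3 - 16*k^2 - 32*k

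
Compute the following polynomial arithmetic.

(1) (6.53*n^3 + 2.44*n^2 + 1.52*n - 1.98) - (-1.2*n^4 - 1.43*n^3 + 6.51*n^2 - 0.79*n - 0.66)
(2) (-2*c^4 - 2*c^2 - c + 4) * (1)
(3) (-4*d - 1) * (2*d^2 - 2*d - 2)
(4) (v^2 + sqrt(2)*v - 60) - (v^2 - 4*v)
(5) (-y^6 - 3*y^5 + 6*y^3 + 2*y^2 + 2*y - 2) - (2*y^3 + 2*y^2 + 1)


(1) = 1.2*n^4 + 7.96*n^3 - 4.07*n^2 + 2.31*n - 1.32
(2) = -2*c^4 - 2*c^2 - c + 4
(3) = -8*d^3 + 6*d^2 + 10*d + 2
(4) = sqrt(2)*v + 4*v - 60
(5) = -y^6 - 3*y^5 + 4*y^3 + 2*y - 3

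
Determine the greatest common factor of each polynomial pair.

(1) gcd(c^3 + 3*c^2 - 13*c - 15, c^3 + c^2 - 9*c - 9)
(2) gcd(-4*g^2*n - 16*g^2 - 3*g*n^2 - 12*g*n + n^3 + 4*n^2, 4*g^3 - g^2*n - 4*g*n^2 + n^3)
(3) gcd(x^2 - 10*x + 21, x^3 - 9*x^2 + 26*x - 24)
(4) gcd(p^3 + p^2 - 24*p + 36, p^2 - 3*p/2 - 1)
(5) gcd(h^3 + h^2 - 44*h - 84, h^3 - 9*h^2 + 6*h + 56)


(1) = gcd((c - 3)*(c + 1)*(c + 5), (c - 3)*(c + 1)*(c + 3)) = c^2 - 2*c - 3
(2) = 4*g^2 + 3*g*n - n^2
(3) = x - 3
(4) = p - 2
(5) = h^2 - 5*h - 14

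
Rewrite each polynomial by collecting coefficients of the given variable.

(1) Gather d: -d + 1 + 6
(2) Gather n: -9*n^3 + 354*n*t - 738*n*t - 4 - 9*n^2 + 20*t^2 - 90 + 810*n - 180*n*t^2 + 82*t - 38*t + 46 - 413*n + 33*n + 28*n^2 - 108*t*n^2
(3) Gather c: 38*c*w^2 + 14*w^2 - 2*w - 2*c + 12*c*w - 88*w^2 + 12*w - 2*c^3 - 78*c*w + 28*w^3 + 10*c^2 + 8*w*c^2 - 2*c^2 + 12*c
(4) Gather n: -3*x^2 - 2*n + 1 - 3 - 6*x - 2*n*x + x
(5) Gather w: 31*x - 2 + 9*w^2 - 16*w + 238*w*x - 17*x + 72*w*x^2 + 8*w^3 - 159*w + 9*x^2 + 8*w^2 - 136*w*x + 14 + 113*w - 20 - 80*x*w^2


(1) = 7 - d
(2) = -9*n^3 + n^2*(19 - 108*t) + n*(-180*t^2 - 384*t + 430) + 20*t^2 + 44*t - 48
(3) = -2*c^3 + c^2*(8*w + 8) + c*(38*w^2 - 66*w + 10) + 28*w^3 - 74*w^2 + 10*w
(4) = n*(-2*x - 2) - 3*x^2 - 5*x - 2
(5) = 8*w^3 + w^2*(17 - 80*x) + w*(72*x^2 + 102*x - 62) + 9*x^2 + 14*x - 8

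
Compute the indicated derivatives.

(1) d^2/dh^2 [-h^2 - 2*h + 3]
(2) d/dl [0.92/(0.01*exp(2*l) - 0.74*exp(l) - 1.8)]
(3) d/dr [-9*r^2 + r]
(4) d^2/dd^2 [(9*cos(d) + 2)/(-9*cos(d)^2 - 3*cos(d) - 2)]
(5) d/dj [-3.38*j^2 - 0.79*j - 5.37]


(1) = -2
(2) = (0.6808 - 0.0184*exp(l))*exp(l)/(-0.01*exp(2*l) + 0.74*exp(l) + 1.8)^2
(3) = 1 - 18*r
(4) = 6*(2187*(1 - cos(2*d))^2*cos(d) + 135*(1 - cos(2*d))^2 - 1858*cos(d) - 228*cos(2*d) + 1188*cos(3*d) - 486*cos(5*d) - 576)/(6*cos(d) + 9*cos(2*d) + 13)^3
(5) = -6.76*j - 0.79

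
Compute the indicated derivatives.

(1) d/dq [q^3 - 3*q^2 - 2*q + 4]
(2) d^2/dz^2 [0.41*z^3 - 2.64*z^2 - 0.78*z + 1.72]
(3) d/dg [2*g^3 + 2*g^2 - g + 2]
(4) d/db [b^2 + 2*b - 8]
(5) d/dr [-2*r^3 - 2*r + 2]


(1) = 3*q^2 - 6*q - 2
(2) = 2.46*z - 5.28
(3) = 6*g^2 + 4*g - 1
(4) = 2*b + 2
(5) = -6*r^2 - 2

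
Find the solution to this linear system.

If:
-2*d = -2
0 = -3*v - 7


Then:
d = 1
v = -7/3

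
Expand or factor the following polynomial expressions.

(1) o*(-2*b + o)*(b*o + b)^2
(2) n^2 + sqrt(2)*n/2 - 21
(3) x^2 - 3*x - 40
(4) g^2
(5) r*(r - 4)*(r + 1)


(1) = -2*b^3*o^3 - 4*b^3*o^2 - 2*b^3*o + b^2*o^4 + 2*b^2*o^3 + b^2*o^2
(2) = (n - 3*sqrt(2))*(n + 7*sqrt(2)/2)
(3) = (x - 8)*(x + 5)
(4) = g^2
(5) = r^3 - 3*r^2 - 4*r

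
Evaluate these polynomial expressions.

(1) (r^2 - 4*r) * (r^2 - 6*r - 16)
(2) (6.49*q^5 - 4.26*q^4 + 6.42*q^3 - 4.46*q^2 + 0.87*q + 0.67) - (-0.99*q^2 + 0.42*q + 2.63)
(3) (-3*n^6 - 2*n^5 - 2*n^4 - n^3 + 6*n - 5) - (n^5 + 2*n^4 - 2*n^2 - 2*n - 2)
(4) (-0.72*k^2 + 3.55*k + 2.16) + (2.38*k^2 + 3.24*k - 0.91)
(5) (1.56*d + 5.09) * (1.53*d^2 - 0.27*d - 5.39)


(1) = r^4 - 10*r^3 + 8*r^2 + 64*r
(2) = 6.49*q^5 - 4.26*q^4 + 6.42*q^3 - 3.47*q^2 + 0.45*q - 1.96
(3) = -3*n^6 - 3*n^5 - 4*n^4 - n^3 + 2*n^2 + 8*n - 3
(4) = 1.66*k^2 + 6.79*k + 1.25
(5) = 2.3868*d^3 + 7.3665*d^2 - 9.7827*d - 27.4351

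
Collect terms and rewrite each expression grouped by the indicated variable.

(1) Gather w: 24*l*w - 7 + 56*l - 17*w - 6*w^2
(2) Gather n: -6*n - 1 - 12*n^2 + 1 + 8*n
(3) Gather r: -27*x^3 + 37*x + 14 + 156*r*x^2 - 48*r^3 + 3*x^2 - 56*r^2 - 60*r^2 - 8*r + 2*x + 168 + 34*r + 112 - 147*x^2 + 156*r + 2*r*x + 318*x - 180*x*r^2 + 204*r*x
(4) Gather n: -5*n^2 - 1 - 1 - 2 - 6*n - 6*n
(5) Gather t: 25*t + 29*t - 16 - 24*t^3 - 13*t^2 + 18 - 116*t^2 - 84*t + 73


(1) = 56*l - 6*w^2 + w*(24*l - 17) - 7
(2) = -12*n^2 + 2*n
(3) = -48*r^3 + r^2*(-180*x - 116) + r*(156*x^2 + 206*x + 182) - 27*x^3 - 144*x^2 + 357*x + 294
(4) = -5*n^2 - 12*n - 4
(5) = -24*t^3 - 129*t^2 - 30*t + 75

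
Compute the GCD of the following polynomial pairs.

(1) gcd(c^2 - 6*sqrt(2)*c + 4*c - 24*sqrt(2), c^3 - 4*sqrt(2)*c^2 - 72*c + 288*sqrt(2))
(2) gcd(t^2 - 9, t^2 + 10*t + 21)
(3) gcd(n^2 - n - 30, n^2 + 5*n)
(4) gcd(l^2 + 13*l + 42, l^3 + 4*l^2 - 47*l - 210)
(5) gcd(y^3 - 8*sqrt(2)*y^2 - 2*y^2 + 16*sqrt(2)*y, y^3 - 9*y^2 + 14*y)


(1) = c - 6*sqrt(2)
(2) = t + 3
(3) = gcd((n - 6)*(n + 5), n*(n + 5)) = n + 5
(4) = l + 6
(5) = y^2 - 2*y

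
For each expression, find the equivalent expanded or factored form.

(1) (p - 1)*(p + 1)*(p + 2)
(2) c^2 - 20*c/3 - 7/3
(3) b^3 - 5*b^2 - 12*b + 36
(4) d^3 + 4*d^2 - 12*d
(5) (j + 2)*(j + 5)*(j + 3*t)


(1) = p^3 + 2*p^2 - p - 2
(2) = (c - 7)*(c + 1/3)
(3) = (b - 6)*(b - 2)*(b + 3)
(4) = d*(d - 2)*(d + 6)
(5) = j^3 + 3*j^2*t + 7*j^2 + 21*j*t + 10*j + 30*t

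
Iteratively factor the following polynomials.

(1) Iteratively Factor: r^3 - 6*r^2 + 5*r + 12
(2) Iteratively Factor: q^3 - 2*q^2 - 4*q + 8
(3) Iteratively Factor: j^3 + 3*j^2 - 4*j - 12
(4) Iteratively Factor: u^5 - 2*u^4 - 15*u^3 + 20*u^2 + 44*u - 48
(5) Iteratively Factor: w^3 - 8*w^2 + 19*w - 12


(1) = (r - 4)*(r^2 - 2*r - 3) = (r - 4)*(r + 1)*(r - 3)
(2) = (q - 2)*(q^2 - 4) = (q - 2)^2*(q + 2)
(3) = (j - 2)*(j^2 + 5*j + 6) = (j - 2)*(j + 3)*(j + 2)
(4) = (u - 1)*(u^4 - u^3 - 16*u^2 + 4*u + 48) = (u - 1)*(u + 2)*(u^3 - 3*u^2 - 10*u + 24) = (u - 1)*(u + 2)*(u + 3)*(u^2 - 6*u + 8) = (u - 2)*(u - 1)*(u + 2)*(u + 3)*(u - 4)
(5) = (w - 4)*(w^2 - 4*w + 3) = (w - 4)*(w - 3)*(w - 1)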